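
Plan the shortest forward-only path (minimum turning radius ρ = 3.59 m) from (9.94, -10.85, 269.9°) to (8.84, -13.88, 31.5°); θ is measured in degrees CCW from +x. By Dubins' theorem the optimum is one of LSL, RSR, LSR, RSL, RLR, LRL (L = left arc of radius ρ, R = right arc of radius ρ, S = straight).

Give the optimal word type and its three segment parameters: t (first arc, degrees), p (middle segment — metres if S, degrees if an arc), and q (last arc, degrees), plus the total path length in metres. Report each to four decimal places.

Let ψ = atan2(Δy, Δx) = atan2(-3.03, -1.10) = -109.9527° be the start→goal bearing.
Normalize: d = |goal − start| / ρ = 3.223492/3.59 = 0.897909, α = (θ_start − ψ) mod 360° = 19.8527° = 0.346496 rad, β = (θ_goal − ψ) mod 360° = 141.4527° = 2.468816 rad.
Common terms: sin α = 0.339604, cos α = 0.940569, sin β = 0.623160, cos β = -0.782094, cos(α−β) = -0.523986, d² = 0.806240. Work in radians in the unit-radius frame; every candidate has L = ρ·(t + p + q).
LSL: p² = 2 + d² − 2cos(α−β) + 2d(sin α − sin β) = 3.344996; p = √p² = 1.828933; φ = atan2(cos β − cos α, d + sin α − sin β) = -1.228228 rad; t = (φ − α) mod 2π = 4.708462 rad, q = (β − φ) mod 2π = 3.697044 rad → L = 3.59·(4.708462 + 1.828933 + 3.697044) = 3.59·10.234439 = 36.741635 m
RSR: p² = 2 + d² − 2cos(α−β) + 2d(sin β − sin α) = 4.363427; p = √p² = 2.088882; φ = atan2(cos α − cos β, d − sin α + sin β) = 0.969640 rad; t = (α − φ) mod 2π = 5.660041 rad, q = (φ − β) mod 2π = 4.784009 rad → L = 3.59·(5.660041 + 2.088882 + 4.784009) = 3.59·12.532932 = 44.993226 m
LSR: p² = d² − 2 + 2cos(α−β) + 2d(sin α + sin β) = -0.512784 < 0 → infeasible
RSL: p² = d² − 2 + 2cos(α−β) − 2d(sin α + sin β) = -3.970680 < 0 → infeasible
RLR: c = (6 − d² + 2cos(α−β) + 2d(sin α − sin β))/8 = 0.454572; p = 2π − arccos c = 5.184280 rad; φ = atan2(cos α − cos β, d − sin α + sin β) = 0.969640 rad; t = (α − φ + p/2) mod 2π = 1.968996 rad, q = (α − β − t + p) mod 2π = 1.092964 rad → L = 3.59·(1.968996 + 5.184280 + 1.092964) = 3.59·8.246240 = 29.604002 m
LRL: c = (6 − d² + 2cos(α−β) − 2d(sin α − sin β))/8 = 0.581875; p = 2π − arccos c = 5.333422 rad; φ = atan2(cos β − cos α, d + sin α − sin β) = -1.228228 rad; t = (φ − α + p/2) mod 2π = 1.091988 rad, q = (β − α − t + p) mod 2π = 0.080569 rad → L = 3.59·(1.091988 + 5.333422 + 0.080569) = 3.59·6.505979 = 23.356463 m
Shortest: LRL with L = 23.356463 m ≈ 23.3565 m
Convert LRL to answer units (arcs ×180/π): t = 1.091988·180/π = 62.5663°, p = 5.333422·180/π = 305.5826°, q = 0.080569·180/π = 4.6163°, L = 23.3565 m.

LRL: t = 62.5663°, p = 305.5826°, q = 4.6163°, L = 23.3565 m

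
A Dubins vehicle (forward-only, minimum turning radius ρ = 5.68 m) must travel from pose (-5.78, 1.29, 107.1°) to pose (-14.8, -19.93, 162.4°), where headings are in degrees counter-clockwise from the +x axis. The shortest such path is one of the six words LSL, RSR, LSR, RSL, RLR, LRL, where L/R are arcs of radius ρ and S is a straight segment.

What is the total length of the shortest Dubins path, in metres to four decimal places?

44.4088 m

Let ψ = atan2(Δy, Δx) = atan2(-21.22, -9.02) = -113.0289° be the start→goal bearing.
Normalize: d = |goal − start| / ρ = 23.057511/5.68 = 4.059421, α = (θ_start − ψ) mod 360° = 220.1289° = 3.841974 rad, β = (θ_goal − ψ) mod 360° = 275.4289° = 4.807142 rad.
Common terms: sin α = -0.644510, cos α = -0.764596, sin β = -0.995514, cos β = 0.094611, cos(α−β) = 0.569280, d² = 16.478898. Work in radians in the unit-radius frame; every candidate has L = ρ·(t + p + q).
LSL: p² = 2 + d² − 2cos(α−β) + 2d(sin α − sin β) = 20.190090; p = √p² = 4.493338; φ = atan2(cos β − cos α, d + sin α − sin β) = 0.192403 rad; t = (φ − α) mod 2π = 2.633614 rad, q = (β − φ) mod 2π = 4.614739 rad → L = 5.68·(2.633614 + 4.493338 + 4.614739) = 5.68·11.741691 = 66.692804 m
RSR: p² = 2 + d² − 2cos(α−β) + 2d(sin β − sin α) = 14.490588; p = √p² = 3.806650; φ = atan2(cos α − cos β, d − sin α + sin β) = -0.227674 rad; t = (α − φ) mod 2π = 4.069648 rad, q = (φ − β) mod 2π = 1.248370 rad → L = 5.68·(4.069648 + 3.806650 + 1.248370) = 5.68·9.124669 = 51.828118 m
LSR: p² = d² − 2 + 2cos(α−β) + 2d(sin α + sin β) = 2.302362; p = √p² = 1.517353; φ = atan2(−cos α − cos β, d + sin α + sin β) − atan2(−2, p) = 1.191918 rad; t = (φ − α) mod 2π = 3.633129 rad, q = (φ − β) mod 2π = 2.667962 rad → L = 5.68·(3.633129 + 1.517353 + 2.667962) = 5.68·7.818444 = 44.408760 m
RSL: p² = d² − 2 + 2cos(α−β) − 2d(sin α + sin β) = 28.932553; p = √p² = 5.378899; φ = atan2(cos α + cos β, d − sin α − sin β) − atan2(2, p) = -0.472998 rad; t = (α − φ) mod 2π = 4.314973 rad, q = (β − φ) mod 2π = 5.280140 rad → L = 5.68·(4.314973 + 5.378899 + 5.280140) = 5.68·14.974012 = 85.052387 m
RLR: c = (6 − d² + 2cos(α−β) + 2d(sin α − sin β))/8 = -0.811323; p = 2π − arccos c = 3.765977 rad; φ = atan2(cos α − cos β, d − sin α + sin β) = -0.227674 rad; t = (α − φ + p/2) mod 2π = 5.952637 rad, q = (α − β − t + p) mod 2π = 3.131358 rad → L = 5.68·(5.952637 + 3.765977 + 3.131358) = 5.68·12.849971 = 72.987837 m
LRL: c = (6 − d² + 2cos(α−β) − 2d(sin α − sin β))/8 = -1.523761, |c| > 1 → infeasible
Shortest: LSR with L = 44.408760 m ≈ 44.4088 m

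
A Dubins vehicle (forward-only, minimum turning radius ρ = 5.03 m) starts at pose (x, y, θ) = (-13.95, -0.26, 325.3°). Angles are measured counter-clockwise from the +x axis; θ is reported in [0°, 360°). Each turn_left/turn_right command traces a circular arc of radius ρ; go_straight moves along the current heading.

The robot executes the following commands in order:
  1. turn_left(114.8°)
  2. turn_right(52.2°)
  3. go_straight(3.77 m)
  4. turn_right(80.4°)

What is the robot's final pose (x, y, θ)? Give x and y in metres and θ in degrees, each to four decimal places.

(6.1460, 6.9719, 307.5000°)

set_pose: (x, y, θ) = (-13.9500, -0.2600, 325.3000°), ρ = 5.03
turn_left(114.8°): centre at ρ to the left, rotate +114.8° → (-6.1314, 3.0106, 440.1000° ≡ 80.1000°)
turn_right(52.2°): centre at ρ to the right, rotate −52.2° → (-3.5300, 6.5911, 27.9000°)
go_straight(3.77): x += 3.77·cos θ, y += 3.77·sin θ → (-0.1982, 8.3552, 27.9000°)
turn_right(80.4°): centre at ρ to the right, rotate −80.4° → (6.1460, 6.9719, -52.5000° ≡ 307.5000°)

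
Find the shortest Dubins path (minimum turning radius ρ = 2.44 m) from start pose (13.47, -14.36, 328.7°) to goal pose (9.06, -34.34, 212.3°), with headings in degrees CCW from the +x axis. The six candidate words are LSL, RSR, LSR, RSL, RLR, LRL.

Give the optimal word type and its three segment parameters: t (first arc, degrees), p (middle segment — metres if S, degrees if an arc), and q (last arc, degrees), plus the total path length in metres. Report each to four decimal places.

Let ψ = atan2(Δy, Δx) = atan2(-19.98, -4.41) = -102.4468° be the start→goal bearing.
Normalize: d = |goal − start| / ρ = 20.460902/2.44 = 8.385615, α = (θ_start − ψ) mod 360° = 71.1468° = 1.241746 rad, β = (θ_goal − ψ) mod 360° = 314.7468° = 5.493368 rad.
Common terms: sin α = 0.946350, cos α = 0.323145, sin β = -0.710225, cos β = 0.703975, cos(α−β) = -0.444635, d² = 70.318547. Work in radians in the unit-radius frame; every candidate has L = ρ·(t + p + q).
LSL: p² = 2 + d² − 2cos(α−β) + 2d(sin α − sin β) = 100.990608; p = √p² = 10.049408; φ = atan2(cos β − cos α, d + sin α − sin β) = 0.037905 rad; t = (φ − α) mod 2π = 5.079344 rad, q = (β − φ) mod 2π = 5.455463 rad → L = 2.44·(5.079344 + 10.049408 + 5.455463) = 2.44·20.584216 = 50.225486 m
RSR: p² = 2 + d² − 2cos(α−β) + 2d(sin β − sin α) = 45.425027; p = √p² = 6.739809; φ = atan2(cos α − cos β, d − sin α + sin β) = -0.056535 rad; t = (α − φ) mod 2π = 1.298281 rad, q = (φ − β) mod 2π = 0.733283 rad → L = 2.44·(1.298281 + 6.739809 + 0.733283) = 2.44·8.771372 = 21.402149 m
LSR: p² = d² − 2 + 2cos(α−β) + 2d(sin α + sin β) = 71.389382; p = √p² = 8.449224; φ = atan2(−cos α − cos β, d + sin α + sin β) − atan2(−2, p) = 0.113858 rad; t = (φ − α) mod 2π = 5.155297 rad, q = (φ − β) mod 2π = 0.903675 rad → L = 2.44·(5.155297 + 8.449224 + 0.903675) = 2.44·14.508196 = 35.399997 m
RSL: p² = d² − 2 + 2cos(α−β) − 2d(sin α + sin β) = 63.469171; p = √p² = 7.966754; φ = atan2(cos α + cos β, d − sin α − sin β) − atan2(2, p) = -0.120587 rad; t = (α − φ) mod 2π = 1.362332 rad, q = (β − φ) mod 2π = 5.613955 rad → L = 2.44·(1.362332 + 7.966754 + 5.613955) = 2.44·14.943041 = 36.461020 m
RLR: c = (6 − d² + 2cos(α−β) + 2d(sin α − sin β))/8 = -4.678128, |c| > 1 → infeasible
LRL: c = (6 − d² + 2cos(α−β) − 2d(sin α − sin β))/8 = -11.623826, |c| > 1 → infeasible
Shortest: RSR with L = 21.402149 m ≈ 21.4021 m
Convert RSR to answer units (arcs ×180/π): t = 1.298281·180/π = 74.3860°, p = ρ·p = 2.44·6.739809 = 16.4451 m, q = 0.733283·180/π = 42.0140°, L = 21.4021 m.

RSR: t = 74.3860°, p = 16.4451 m, q = 42.0140°, L = 21.4021 m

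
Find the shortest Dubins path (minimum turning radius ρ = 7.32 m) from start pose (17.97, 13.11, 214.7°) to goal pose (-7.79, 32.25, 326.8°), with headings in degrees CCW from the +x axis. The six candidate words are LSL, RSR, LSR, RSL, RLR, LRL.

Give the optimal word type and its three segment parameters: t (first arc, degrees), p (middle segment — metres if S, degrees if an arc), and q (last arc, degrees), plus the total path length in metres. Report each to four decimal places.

Let ψ = atan2(Δy, Δx) = atan2(19.14, -25.76) = 143.3872° be the start→goal bearing.
Normalize: d = |goal − start| / ρ = 32.092323/7.32 = 4.384197, α = (θ_start − ψ) mod 360° = 71.3128° = 1.244643 rad, β = (θ_goal − ψ) mod 360° = 183.4128° = 3.201157 rad.
Common terms: sin α = 0.947282, cos α = 0.320401, sin β = -0.059530, cos β = -0.998227, cos(α−β) = -0.376224, d² = 19.221185. Work in radians in the unit-radius frame; every candidate has L = ρ·(t + p + q).
LSL: p² = 2 + d² − 2cos(α−β) + 2d(sin α − sin β) = 30.801753; p = √p² = 5.549933; φ = atan2(cos β − cos α, d + sin α − sin β) = -0.239888 rad; t = (φ − α) mod 2π = 4.798654 rad, q = (β − φ) mod 2π = 3.441045 rad → L = 7.32·(4.798654 + 5.549933 + 3.441045) = 7.32·13.789632 = 100.940107 m
RSR: p² = 2 + d² − 2cos(α−β) + 2d(sin β − sin α) = 13.145513; p = √p² = 3.625674; φ = atan2(cos α − cos β, d − sin α + sin β) = 0.372228 rad; t = (α − φ) mod 2π = 0.872415 rad, q = (φ − β) mod 2π = 3.454256 rad → L = 7.32·(0.872415 + 3.625674 + 3.454256) = 7.32·7.952345 = 58.211169 m
LSR: p² = d² − 2 + 2cos(α−β) + 2d(sin α + sin β) = 24.252899; p = √p² = 4.924723; φ = atan2(−cos α − cos β, d + sin α + sin β) − atan2(−2, p) = 0.513637 rad; t = (φ − α) mod 2π = 5.552179 rad, q = (φ − β) mod 2π = 3.595665 rad → L = 7.32·(5.552179 + 4.924723 + 3.595665) = 7.32·14.072566 = 103.011186 m
RSL: p² = d² − 2 + 2cos(α−β) − 2d(sin α + sin β) = 8.684573; p = √p² = 2.946960; φ = atan2(cos α + cos β, d − sin α − sin β) − atan2(2, p) = -0.787750 rad; t = (α − φ) mod 2π = 2.032393 rad, q = (β − φ) mod 2π = 3.988907 rad → L = 7.32·(2.032393 + 2.946960 + 3.988907) = 7.32·8.968260 = 65.647662 m
RLR: c = (6 − d² + 2cos(α−β) + 2d(sin α − sin β))/8 = -0.643189; p = 2π − arccos c = 4.013733 rad; φ = atan2(cos α − cos β, d − sin α + sin β) = 0.372228 rad; t = (α − φ + p/2) mod 2π = 2.879282 rad, q = (α − β − t + p) mod 2π = 5.461122 rad → L = 7.32·(2.879282 + 4.013733 + 5.461122) = 7.32·12.354137 = 90.432284 m
LRL: c = (6 − d² + 2cos(α−β) − 2d(sin α − sin β))/8 = -2.850219, |c| > 1 → infeasible
Shortest: RSR with L = 58.211169 m ≈ 58.2112 m
Convert RSR to answer units (arcs ×180/π): t = 0.872415·180/π = 49.9857°, p = ρ·p = 7.32·3.625674 = 26.5399 m, q = 3.454256·180/π = 197.9143°, L = 58.2112 m.

RSR: t = 49.9857°, p = 26.5399 m, q = 197.9143°, L = 58.2112 m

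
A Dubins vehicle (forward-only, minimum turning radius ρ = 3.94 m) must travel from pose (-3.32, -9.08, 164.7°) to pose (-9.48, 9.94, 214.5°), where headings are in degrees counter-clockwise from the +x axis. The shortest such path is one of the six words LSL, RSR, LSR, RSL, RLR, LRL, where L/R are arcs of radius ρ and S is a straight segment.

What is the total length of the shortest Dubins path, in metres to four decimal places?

26.0400 m

Let ψ = atan2(Δy, Δx) = atan2(19.02, -6.16) = 107.9456° be the start→goal bearing.
Normalize: d = |goal − start| / ρ = 19.992649/3.94 = 5.074276, α = (θ_start − ψ) mod 360° = 56.7544° = 0.990552 rad, β = (θ_goal − ψ) mod 360° = 106.5544° = 1.859726 rad.
Common terms: sin α = 0.836329, cos α = 0.548228, sin β = 0.958549, cos β = -0.284926, cos(α−β) = 0.645458, d² = 25.748280. Work in radians in the unit-radius frame; every candidate has L = ρ·(t + p + q).
LSL: p² = 2 + d² − 2cos(α−β) + 2d(sin α − sin β) = 25.217000; p = √p² = 5.021653; φ = atan2(cos β − cos α, d + sin α − sin β) = -0.166683 rad; t = (φ − α) mod 2π = 5.125950 rad, q = (β − φ) mod 2π = 2.026409 rad → L = 3.94·(5.125950 + 5.021653 + 2.026409) = 3.94·12.174012 = 47.965609 m
RSR: p² = 2 + d² − 2cos(α−β) + 2d(sin β − sin α) = 27.697729; p = √p² = 5.262863; φ = atan2(cos α − cos β, d − sin α + sin β) = 0.158977 rad; t = (α − φ) mod 2π = 0.831575 rad, q = (φ − β) mod 2π = 4.582437 rad → L = 3.94·(0.831575 + 5.262863 + 4.582437) = 3.94·10.676875 = 42.066886 m
LSR: p² = d² − 2 + 2cos(α−β) + 2d(sin α + sin β) = 43.254610; p = √p² = 6.576824; φ = atan2(−cos α − cos β, d + sin α + sin β) − atan2(−2, p) = 0.256900 rad; t = (φ − α) mod 2π = 5.549533 rad, q = (φ − β) mod 2π = 4.680360 rad → L = 3.94·(5.549533 + 6.576824 + 4.680360) = 3.94·16.806717 = 66.218464 m
RSL: p² = d² − 2 + 2cos(α−β) − 2d(sin α + sin β) = 6.823781; p = √p² = 2.612237; φ = atan2(cos α + cos β, d − sin α − sin β) − atan2(2, p) = -0.573310 rad; t = (α − φ) mod 2π = 1.563862 rad, q = (β − φ) mod 2π = 2.433036 rad → L = 3.94·(1.563862 + 2.612237 + 2.433036) = 3.94·6.609134 = 26.039988 m
RLR: c = (6 − d² + 2cos(α−β) + 2d(sin α − sin β))/8 = -2.462216, |c| > 1 → infeasible
LRL: c = (6 − d² + 2cos(α−β) − 2d(sin α − sin β))/8 = -2.152125, |c| > 1 → infeasible
Shortest: RSL with L = 26.039988 m ≈ 26.0400 m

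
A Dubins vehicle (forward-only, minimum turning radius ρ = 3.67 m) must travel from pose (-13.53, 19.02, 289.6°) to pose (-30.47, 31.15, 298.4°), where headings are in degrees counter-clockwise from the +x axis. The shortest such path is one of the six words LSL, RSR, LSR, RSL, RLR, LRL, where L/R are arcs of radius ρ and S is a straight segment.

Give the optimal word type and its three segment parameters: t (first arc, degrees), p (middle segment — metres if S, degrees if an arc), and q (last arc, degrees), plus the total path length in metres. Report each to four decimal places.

RSL: t = 189.1354°, p = 16.7179 m, q = 197.9354°, L = 41.5111 m

Let ψ = atan2(Δy, Δx) = atan2(12.13, -16.94) = 144.3952° be the start→goal bearing.
Normalize: d = |goal − start| / ρ = 20.835079/3.67 = 5.677133, α = (θ_start − ψ) mod 360° = 145.2048° = 2.534302 rad, β = (θ_goal − ψ) mod 360° = 154.0048° = 2.687891 rad.
Common terms: sin α = 0.570645, cos α = -0.821197, sin β = 0.438296, cos β = -0.898831, cos(α−β) = 0.988228, d² = 32.229841. Work in radians in the unit-radius frame; every candidate has L = ρ·(t + p + q).
LSL: p² = 2 + d² − 2cos(α−β) + 2d(sin α − sin β) = 33.756109; p = √p² = 5.810001; φ = atan2(cos β − cos α, d + sin α − sin β) = -0.013362 rad; t = (φ − α) mod 2π = 3.735521 rad, q = (β − φ) mod 2π = 2.701253 rad → L = 3.67·(3.735521 + 5.810001 + 2.701253) = 3.67·12.246775 = 44.945664 m
RSR: p² = 2 + d² − 2cos(α−β) + 2d(sin β − sin α) = 30.750659; p = √p² = 5.545328; φ = atan2(cos α − cos β, d − sin α + sin β) = 0.014000 rad; t = (α − φ) mod 2π = 2.520302 rad, q = (φ − β) mod 2π = 3.609295 rad → L = 3.67·(2.520302 + 5.545328 + 3.609295) = 3.67·11.674924 = 42.846971 m
LSR: p² = d² − 2 + 2cos(α−β) + 2d(sin α + sin β) = 43.662074; p = √p² = 6.607728; φ = atan2(−cos α − cos β, d + sin α + sin β) − atan2(−2, p) = 0.545705 rad; t = (φ − α) mod 2π = 4.294589 rad, q = (φ − β) mod 2π = 4.141000 rad → L = 3.67·(4.294589 + 6.607728 + 4.141000) = 3.67·15.043317 = 55.208972 m
RSL: p² = d² − 2 + 2cos(α−β) − 2d(sin α + sin β) = 20.750520; p = √p² = 4.555274; φ = atan2(cos α + cos β, d − sin α − sin β) − atan2(2, p) = -0.766734 rad; t = (α − φ) mod 2π = 3.301036 rad, q = (β − φ) mod 2π = 3.454625 rad → L = 3.67·(3.301036 + 4.555274 + 3.454625) = 3.67·11.310935 = 41.511131 m
RLR: c = (6 − d² + 2cos(α−β) + 2d(sin α − sin β))/8 = -2.843832, |c| > 1 → infeasible
LRL: c = (6 − d² + 2cos(α−β) − 2d(sin α − sin β))/8 = -3.219514, |c| > 1 → infeasible
Shortest: RSL with L = 41.511131 m ≈ 41.5111 m
Convert RSL to answer units (arcs ×180/π): t = 3.301036·180/π = 189.1354°, p = ρ·p = 3.67·4.555274 = 16.7179 m, q = 3.454625·180/π = 197.9354°, L = 41.5111 m.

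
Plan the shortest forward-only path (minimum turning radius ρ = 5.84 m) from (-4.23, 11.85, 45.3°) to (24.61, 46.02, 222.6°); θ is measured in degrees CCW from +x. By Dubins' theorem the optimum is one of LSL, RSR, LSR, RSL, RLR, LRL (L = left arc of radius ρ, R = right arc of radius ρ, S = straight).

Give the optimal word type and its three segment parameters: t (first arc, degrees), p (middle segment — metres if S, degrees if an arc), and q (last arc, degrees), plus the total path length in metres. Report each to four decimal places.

Let ψ = atan2(Δy, Δx) = atan2(34.17, 28.84) = 49.8351° be the start→goal bearing.
Normalize: d = |goal − start| / ρ = 44.713918/5.84 = 7.656493, α = (θ_start − ψ) mod 360° = 355.4649° = 6.204032 rad, β = (θ_goal − ψ) mod 360° = 172.7649° = 3.015316 rad.
Common terms: sin α = -0.079070, cos α = 0.996869, sin β = 0.125941, cos β = -0.992038, cos(α−β) = -0.998890, d² = 58.621883. Work in radians in the unit-radius frame; every candidate has L = ρ·(t + p + q).
LSL: p² = 2 + d² − 2cos(α−β) + 2d(sin α − sin β) = 59.480322; p = √p² = 7.712349; φ = atan2(cos β − cos α, d + sin α − sin β) = -0.260834 rad; t = (φ − α) mod 2π = 6.101505 rad, q = (β − φ) mod 2π = 3.276149 rad → L = 5.84·(6.101505 + 7.712349 + 3.276149) = 5.84·17.090003 = 99.805616 m
RSR: p² = 2 + d² − 2cos(α−β) + 2d(sin β − sin α) = 65.759004; p = √p² = 8.109193; φ = atan2(cos α − cos β, d − sin α + sin β) = 0.247794 rad; t = (α − φ) mod 2π = 5.956239 rad, q = (φ − β) mod 2π = 3.515663 rad → L = 5.84·(5.956239 + 8.109193 + 3.515663) = 5.84·17.581094 = 102.673591 m
LSR: p² = d² − 2 + 2cos(α−β) + 2d(sin α + sin β) = 55.341841; p = √p² = 7.439210; φ = atan2(−cos α − cos β, d + sin α + sin β) − atan2(−2, p) = 0.262009 rad; t = (φ − α) mod 2π = 0.341161 rad, q = (φ − β) mod 2π = 3.529878 rad → L = 5.84·(0.341161 + 7.439210 + 3.529878) = 5.84·11.310249 = 66.051854 m
RSL: p² = d² − 2 + 2cos(α−β) − 2d(sin α + sin β) = 53.906366; p = √p² = 7.342095; φ = atan2(cos α + cos β, d − sin α − sin β) − atan2(2, p) = -0.265314 rad; t = (α − φ) mod 2π = 0.186161 rad, q = (β − φ) mod 2π = 3.280630 rad → L = 5.84·(0.186161 + 7.342095 + 3.280630) = 5.84·10.808887 = 63.123899 m
RLR: c = (6 − d² + 2cos(α−β) + 2d(sin α − sin β))/8 = -7.219875, |c| > 1 → infeasible
LRL: c = (6 − d² + 2cos(α−β) − 2d(sin α − sin β))/8 = -6.435040, |c| > 1 → infeasible
Shortest: RSL with L = 63.123899 m ≈ 63.1239 m
Convert RSL to answer units (arcs ×180/π): t = 0.186161·180/π = 10.6663°, p = ρ·p = 5.84·7.342095 = 42.8778 m, q = 3.280630·180/π = 187.9663°, L = 63.1239 m.

RSL: t = 10.6663°, p = 42.8778 m, q = 187.9663°, L = 63.1239 m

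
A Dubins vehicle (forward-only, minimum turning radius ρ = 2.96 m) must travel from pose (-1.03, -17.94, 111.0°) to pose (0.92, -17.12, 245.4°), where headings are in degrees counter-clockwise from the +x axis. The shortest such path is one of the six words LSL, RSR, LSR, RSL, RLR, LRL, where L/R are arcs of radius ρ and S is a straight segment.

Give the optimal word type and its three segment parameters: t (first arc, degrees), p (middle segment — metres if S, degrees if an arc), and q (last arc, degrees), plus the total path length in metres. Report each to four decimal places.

LRL: t = 35.1181°, p = 282.2248°, q = 21.5067°, L = 17.5056 m

Let ψ = atan2(Δy, Δx) = atan2(0.82, 1.95) = 22.8074° be the start→goal bearing.
Normalize: d = |goal − start| / ρ = 2.115396/2.96 = 0.714661, α = (θ_start − ψ) mod 360° = 88.1926° = 1.539252 rad, β = (θ_goal − ψ) mod 360° = 222.5926° = 3.884974 rad.
Common terms: sin α = 0.999503, cos α = 0.031539, sin β = -0.676781, cos β = -0.736184, cos(α−β) = -0.699663, d² = 0.510740. Work in radians in the unit-radius frame; every candidate has L = ρ·(t + p + q).
LSL: p² = 2 + d² − 2cos(α−β) + 2d(sin α − sin β) = 6.306015; p = √p² = 2.511178; φ = atan2(cos β − cos α, d + sin α − sin β) = -0.310697 rad; t = (φ − α) mod 2π = 4.433236 rad, q = (β − φ) mod 2π = 4.195671 rad → L = 2.96·(4.433236 + 2.511178 + 4.195671) = 2.96·11.140086 = 32.974654 m
RSR: p² = 2 + d² − 2cos(α−β) + 2d(sin β − sin α) = 1.514118; p = √p² = 1.230495; φ = atan2(cos α − cos β, d − sin α + sin β) = 2.467851 rad; t = (α − φ) mod 2π = 5.354586 rad, q = (φ − β) mod 2π = 4.866062 rad → L = 2.96·(5.354586 + 1.230495 + 4.866062) = 2.96·11.451143 = 33.895384 m
LSR: p² = d² − 2 + 2cos(α−β) + 2d(sin α + sin β) = -2.427314 < 0 → infeasible
RSL: p² = d² − 2 + 2cos(α−β) − 2d(sin α + sin β) = -3.349859 < 0 → infeasible
RLR: c = (6 − d² + 2cos(α−β) + 2d(sin α − sin β))/8 = 0.810735; p = 2π − arccos c = 5.657796 rad; φ = atan2(cos α − cos β, d − sin α + sin β) = 2.467851 rad; t = (α − φ + p/2) mod 2π = 1.900299 rad, q = (α − β − t + p) mod 2π = 1.411775 rad → L = 2.96·(1.900299 + 5.657796 + 1.411775) = 2.96·8.969869 = 26.550813 m
LRL: c = (6 − d² + 2cos(α−β) − 2d(sin α − sin β))/8 = 0.211748; p = 2π − arccos c = 4.925752 rad; φ = atan2(cos β − cos α, d + sin α − sin β) = -0.310697 rad; t = (φ − α + p/2) mod 2π = 0.612927 rad, q = (β − α − t + p) mod 2π = 0.375362 rad → L = 2.96·(0.612927 + 4.925752 + 0.375362) = 2.96·5.914042 = 17.505563 m
Shortest: LRL with L = 17.505563 m ≈ 17.5056 m
Convert LRL to answer units (arcs ×180/π): t = 0.612927·180/π = 35.1181°, p = 4.925752·180/π = 282.2248°, q = 0.375362·180/π = 21.5067°, L = 17.5056 m.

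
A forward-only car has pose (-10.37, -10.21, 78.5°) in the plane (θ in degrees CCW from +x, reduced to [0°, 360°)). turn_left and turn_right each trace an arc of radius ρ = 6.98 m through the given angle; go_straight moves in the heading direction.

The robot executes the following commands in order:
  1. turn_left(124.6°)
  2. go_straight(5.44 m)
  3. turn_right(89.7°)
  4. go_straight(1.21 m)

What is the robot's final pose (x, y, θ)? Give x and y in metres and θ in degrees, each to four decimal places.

set_pose: (x, y, θ) = (-10.3700, -10.2100, 78.5000°), ρ = 6.98
turn_left(124.6°): centre at ρ to the left, rotate +124.6° → (-19.9484, -2.3981, 203.1000°)
go_straight(5.44): x += 5.44·cos θ, y += 5.44·sin θ → (-24.9522, -4.5324, 203.1000°)
turn_right(89.7°): centre at ρ to the right, rotate −89.7° → (-34.0967, -0.8841, 113.4000°)
go_straight(1.21): x += 1.21·cos θ, y += 1.21·sin θ → (-34.5772, 0.2264, 113.4000°)

(-34.5772, 0.2264, 113.4000°)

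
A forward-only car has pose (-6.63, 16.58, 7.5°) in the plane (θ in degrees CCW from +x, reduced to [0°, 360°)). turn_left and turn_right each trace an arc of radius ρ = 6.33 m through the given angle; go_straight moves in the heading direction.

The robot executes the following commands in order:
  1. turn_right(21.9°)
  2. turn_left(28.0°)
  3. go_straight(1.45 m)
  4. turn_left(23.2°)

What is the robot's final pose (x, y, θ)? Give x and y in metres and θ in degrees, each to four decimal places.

(2.5458, 17.8387, 36.8000°)

set_pose: (x, y, θ) = (-6.6300, 16.5800, 7.5000°), ρ = 6.33
turn_right(21.9°): centre at ρ to the right, rotate −21.9° → (-4.2296, 16.4353, -14.4000° ≡ 345.6000°)
turn_left(28.0°): centre at ρ to the left, rotate +28.0° → (-1.1669, 16.4139, 373.6000° ≡ 13.6000°)
go_straight(1.45): x += 1.45·cos θ, y += 1.45·sin θ → (0.2424, 16.7549, 13.6000°)
turn_left(23.2°): centre at ρ to the left, rotate +23.2° → (2.5458, 17.8387, 36.8000°)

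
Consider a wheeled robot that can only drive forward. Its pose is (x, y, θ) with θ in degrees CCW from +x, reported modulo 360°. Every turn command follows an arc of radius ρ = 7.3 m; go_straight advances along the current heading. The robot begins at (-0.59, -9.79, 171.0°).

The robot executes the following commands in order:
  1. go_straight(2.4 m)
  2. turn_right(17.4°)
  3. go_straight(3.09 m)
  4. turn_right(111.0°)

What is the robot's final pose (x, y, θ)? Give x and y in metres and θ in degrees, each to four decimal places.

set_pose: (x, y, θ) = (-0.5900, -9.7900, 171.0000°), ρ = 7.3
go_straight(2.4): x += 2.4·cos θ, y += 2.4·sin θ → (-2.9605, -9.4146, 171.0000°)
turn_right(17.4°): centre at ρ to the right, rotate −17.4° → (-5.0643, -8.7431, 153.6000°)
go_straight(3.09): x += 3.09·cos θ, y += 3.09·sin θ → (-7.8321, -7.3692, 153.6000°)
turn_right(111.0°): centre at ρ to the right, rotate −111.0° → (-9.5274, 4.5430, 42.6000°)

(-9.5274, 4.5430, 42.6000°)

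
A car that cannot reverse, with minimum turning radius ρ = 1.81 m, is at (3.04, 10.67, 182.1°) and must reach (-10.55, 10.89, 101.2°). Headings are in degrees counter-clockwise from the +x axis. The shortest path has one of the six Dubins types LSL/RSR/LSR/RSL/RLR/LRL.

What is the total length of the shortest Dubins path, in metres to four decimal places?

Let ψ = atan2(Δy, Δx) = atan2(0.22, -13.59) = 179.0726° be the start→goal bearing.
Normalize: d = |goal − start| / ρ = 13.591781/1.81 = 7.509271, α = (θ_start − ψ) mod 360° = 3.0274° = 0.052839 rad, β = (θ_goal − ψ) mod 360° = 282.1274° = 4.924053 rad.
Common terms: sin α = 0.052814, cos α = 0.998604, sin β = -0.977683, cos β = 0.210087, cos(α−β) = 0.158158, d² = 56.389152. Work in radians in the unit-radius frame; every candidate has L = ρ·(t + p + q).
LSL: p² = 2 + d² − 2cos(α−β) + 2d(sin α − sin β) = 73.549398; p = √p² = 8.576095; φ = atan2(cos β − cos α, d + sin α − sin β) = -0.092074 rad; t = (φ − α) mod 2π = 6.138273 rad, q = (β − φ) mod 2π = 5.016127 rad → L = 1.81·(6.138273 + 8.576095 + 5.016127) = 1.81·19.730494 = 35.712194 m
RSR: p² = 2 + d² − 2cos(α−β) + 2d(sin β − sin α) = 42.596273; p = √p² = 6.526582; φ = atan2(cos α − cos β, d − sin α + sin β) = 0.121112 rad; t = (α − φ) mod 2π = 6.214912 rad, q = (φ − β) mod 2π = 1.480245 rad → L = 1.81·(6.214912 + 6.526582 + 1.480245) = 1.81·14.221739 = 25.741347 m
LSR: p² = d² − 2 + 2cos(α−β) + 2d(sin α + sin β) = 40.815292; p = √p² = 6.388685; φ = atan2(−cos α − cos β, d + sin α + sin β) − atan2(−2, p) = 0.121841 rad; t = (φ − α) mod 2π = 0.069003 rad, q = (φ − β) mod 2π = 1.480974 rad → L = 1.81·(0.069003 + 6.388685 + 1.480974) = 1.81·7.938661 = 14.368977 m
RSL: p² = d² − 2 + 2cos(α−β) − 2d(sin α + sin β) = 68.595643; p = √p² = 8.282249; φ = atan2(cos α + cos β, d − sin α − sin β) − atan2(2, p) = -0.094604 rad; t = (α − φ) mod 2π = 0.147443 rad, q = (β − φ) mod 2π = 5.018657 rad → L = 1.81·(0.147443 + 8.282249 + 5.018657) = 1.81·13.448348 = 24.341511 m
RLR: c = (6 − d² + 2cos(α−β) + 2d(sin α − sin β))/8 = -4.324534, |c| > 1 → infeasible
LRL: c = (6 − d² + 2cos(α−β) − 2d(sin α − sin β))/8 = -8.193675, |c| > 1 → infeasible
Shortest: LSR with L = 14.368977 m ≈ 14.3690 m

14.3690 m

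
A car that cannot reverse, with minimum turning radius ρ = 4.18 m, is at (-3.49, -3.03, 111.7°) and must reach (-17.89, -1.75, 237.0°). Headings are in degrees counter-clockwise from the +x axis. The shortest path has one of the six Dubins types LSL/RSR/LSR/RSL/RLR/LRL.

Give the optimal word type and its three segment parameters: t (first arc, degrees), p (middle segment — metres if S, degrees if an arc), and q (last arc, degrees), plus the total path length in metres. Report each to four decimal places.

LSL: t = 63.8227°, p = 7.0320 m, q = 61.4773°, L = 16.1733 m

Let ψ = atan2(Δy, Δx) = atan2(1.28, -14.40) = 174.9204° be the start→goal bearing.
Normalize: d = |goal − start| / ρ = 14.456777/4.18 = 3.458559, α = (θ_start − ψ) mod 360° = 296.7796° = 5.179781 rad, β = (θ_goal − ψ) mod 360° = 62.0796° = 1.083494 rad.
Common terms: sin α = -0.892746, cos α = 0.450560, sin β = 0.883599, cos β = 0.468244, cos(α−β) = -0.577858, d² = 11.961631. Work in radians in the unit-radius frame; every candidate has L = ρ·(t + p + q).
LSL: p² = 2 + d² − 2cos(α−β) + 2d(sin α − sin β) = 2.830156; p = √p² = 1.682307; φ = atan2(cos β − cos α, d + sin α − sin β) = 0.010512 rad; t = (φ − α) mod 2π = 1.113916 rad, q = (β − φ) mod 2π = 1.072981 rad → L = 4.18·(1.113916 + 1.682307 + 1.072981) = 4.18·3.869204 = 16.173274 m
RSR: p² = 2 + d² − 2cos(α−β) + 2d(sin β − sin α) = 27.404536; p = √p² = 5.234934; φ = atan2(cos α − cos β, d − sin α + sin β) = -0.003378 rad; t = (α − φ) mod 2π = 5.183159 rad, q = (φ − β) mod 2π = 5.196314 rad → L = 4.18·(5.183159 + 5.234934 + 5.196314) = 4.18·15.614407 = 65.268222 m
LSR: p² = d² − 2 + 2cos(α−β) + 2d(sin α + sin β) = 8.742643; p = √p² = 2.956796; φ = atan2(−cos α − cos β, d + sin α + sin β) − atan2(−2, p) = 0.334395 rad; t = (φ − α) mod 2π = 1.437799 rad, q = (φ − β) mod 2π = 5.534087 rad → L = 4.18·(1.437799 + 2.956796 + 5.534087) = 4.18·9.928682 = 41.501891 m
RSL: p² = d² − 2 + 2cos(α−β) − 2d(sin α + sin β) = 8.869188; p = √p² = 2.978118; φ = atan2(cos α + cos β, d − sin α − sin β) − atan2(2, p) = -0.332378 rad; t = (α − φ) mod 2π = 5.512159 rad, q = (β − φ) mod 2π = 1.415871 rad → L = 4.18·(5.512159 + 2.978118 + 1.415871) = 4.18·9.906148 = 41.407699 m
RLR: c = (6 − d² + 2cos(α−β) + 2d(sin α − sin β))/8 = -2.425567, |c| > 1 → infeasible
LRL: c = (6 − d² + 2cos(α−β) − 2d(sin α − sin β))/8 = 0.646230; p = 2π − arccos c = 5.415024 rad; φ = atan2(cos β − cos α, d + sin α − sin β) = 0.010512 rad; t = (φ − α + p/2) mod 2π = 3.821428 rad, q = (β − α − t + p) mod 2π = 3.780493 rad → L = 4.18·(3.821428 + 5.415024 + 3.780493) = 4.18·13.016945 = 54.410829 m
Shortest: LSL with L = 16.173274 m ≈ 16.1733 m
Convert LSL to answer units (arcs ×180/π): t = 1.113916·180/π = 63.8227°, p = ρ·p = 4.18·1.682307 = 7.0320 m, q = 1.072981·180/π = 61.4773°, L = 16.1733 m.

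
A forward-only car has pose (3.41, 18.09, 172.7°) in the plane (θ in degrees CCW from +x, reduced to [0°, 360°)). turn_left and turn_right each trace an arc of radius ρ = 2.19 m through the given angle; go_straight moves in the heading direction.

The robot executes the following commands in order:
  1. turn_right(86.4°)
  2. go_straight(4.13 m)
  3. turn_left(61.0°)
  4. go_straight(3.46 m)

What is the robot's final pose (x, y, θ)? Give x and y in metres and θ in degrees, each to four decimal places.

(-2.1446, 28.3784, 147.3000°)

set_pose: (x, y, θ) = (3.4100, 18.0900, 172.7000°), ρ = 2.19
turn_right(86.4°): centre at ρ to the right, rotate −86.4° → (1.5028, 20.4036, 86.3000°)
go_straight(4.13): x += 4.13·cos θ, y += 4.13·sin θ → (1.7694, 24.5250, 86.3000°)
turn_left(61.0°): centre at ρ to the left, rotate +61.0° → (0.7670, 26.5092, 147.3000°)
go_straight(3.46): x += 3.46·cos θ, y += 3.46·sin θ → (-2.1446, 28.3784, 147.3000°)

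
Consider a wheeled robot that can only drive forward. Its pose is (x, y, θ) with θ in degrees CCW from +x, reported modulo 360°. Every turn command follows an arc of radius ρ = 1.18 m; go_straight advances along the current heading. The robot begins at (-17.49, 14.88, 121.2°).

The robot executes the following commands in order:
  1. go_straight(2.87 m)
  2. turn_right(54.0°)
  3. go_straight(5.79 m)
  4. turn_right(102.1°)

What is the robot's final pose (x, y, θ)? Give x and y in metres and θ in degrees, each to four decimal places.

set_pose: (x, y, θ) = (-17.4900, 14.8800, 121.2000°), ρ = 1.18
go_straight(2.87): x += 2.87·cos θ, y += 2.87·sin θ → (-18.9767, 17.3349, 121.2000°)
turn_right(54.0°): centre at ρ to the right, rotate −54.0° → (-19.0552, 18.4034, 67.2000°)
go_straight(5.79): x += 5.79·cos θ, y += 5.79·sin θ → (-16.8115, 23.7410, 67.2000°)
turn_right(102.1°): centre at ρ to the right, rotate −102.1° → (-15.0486, 24.2515, -34.9000° ≡ 325.1000°)

(-15.0486, 24.2515, 325.1000°)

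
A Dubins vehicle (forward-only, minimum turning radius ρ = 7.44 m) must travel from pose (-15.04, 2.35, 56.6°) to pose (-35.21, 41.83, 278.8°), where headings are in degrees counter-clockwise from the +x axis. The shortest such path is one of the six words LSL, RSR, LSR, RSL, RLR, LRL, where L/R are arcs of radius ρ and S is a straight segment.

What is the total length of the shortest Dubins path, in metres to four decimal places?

65.9685 m

Let ψ = atan2(Δy, Δx) = atan2(39.48, -20.17) = 117.0621° be the start→goal bearing.
Normalize: d = |goal − start| / ρ = 44.333952/7.44 = 5.958865, α = (θ_start − ψ) mod 360° = 299.5379° = 5.227922 rad, β = (θ_goal − ψ) mod 360° = 161.7379° = 2.822859 rad.
Common terms: sin α = -0.870030, cos α = 0.492999, sin β = 0.313364, cos β = -0.949633, cos(α−β) = -0.740805, d² = 35.508066. Work in radians in the unit-radius frame; every candidate has L = ρ·(t + p + q).
LSL: p² = 2 + d² − 2cos(α−β) + 2d(sin α − sin β) = 24.886303; p = √p² = 4.988617; φ = atan2(cos β − cos α, d + sin α − sin β) = -0.293375 rad; t = (φ − α) mod 2π = 0.761888 rad, q = (β − φ) mod 2π = 3.116234 rad → L = 7.44·(0.761888 + 4.988617 + 3.116234) = 7.44·8.866739 = 65.968538 m
RSR: p² = 2 + d² − 2cos(α−β) + 2d(sin β − sin α) = 53.093048; p = √p² = 7.286498; φ = atan2(cos α − cos β, d − sin α + sin β) = 0.199304 rad; t = (α − φ) mod 2π = 5.028619 rad, q = (φ − β) mod 2π = 3.659630 rad → L = 7.44·(5.028619 + 7.286498 + 3.659630) = 7.44·15.974747 = 118.852115 m
LSR: p² = d² − 2 + 2cos(α−β) + 2d(sin α + sin β) = 25.392270; p = √p² = 5.039074; φ = atan2(−cos α − cos β, d + sin α + sin β) − atan2(−2, p) = 0.462157 rad; t = (φ − α) mod 2π = 1.517419 rad, q = (φ − β) mod 2π = 3.922483 rad → L = 7.44·(1.517419 + 5.039074 + 3.922483) = 7.44·10.478977 = 77.963588 m
RSL: p² = d² − 2 + 2cos(α−β) − 2d(sin α + sin β) = 38.660644; p = √p² = 6.217768; φ = atan2(cos α + cos β, d − sin α − sin β) − atan2(2, p) = -0.381176 rad; t = (α − φ) mod 2π = 5.609099 rad, q = (β − φ) mod 2π = 3.204035 rad → L = 7.44·(5.609099 + 6.217768 + 3.204035) = 7.44·15.030903 = 111.829915 m
RLR: c = (6 − d² + 2cos(α−β) + 2d(sin α − sin β))/8 = -5.636631, |c| > 1 → infeasible
LRL: c = (6 − d² + 2cos(α−β) − 2d(sin α − sin β))/8 = -2.110788, |c| > 1 → infeasible
Shortest: LSL with L = 65.968538 m ≈ 65.9685 m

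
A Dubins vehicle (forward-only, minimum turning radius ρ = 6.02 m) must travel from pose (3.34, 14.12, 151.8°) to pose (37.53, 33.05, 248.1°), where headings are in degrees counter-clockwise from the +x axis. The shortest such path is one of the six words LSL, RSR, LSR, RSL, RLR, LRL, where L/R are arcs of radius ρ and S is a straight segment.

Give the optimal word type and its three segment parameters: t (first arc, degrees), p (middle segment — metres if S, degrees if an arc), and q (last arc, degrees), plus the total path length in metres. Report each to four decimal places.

RSR: t = 120.1637°, p = 30.2558 m, q = 143.5363°, L = 57.9625 m

Let ψ = atan2(Δy, Δx) = atan2(18.93, 34.19) = 28.9720° be the start→goal bearing.
Normalize: d = |goal − start| / ρ = 39.080699/6.02 = 6.491810, α = (θ_start − ψ) mod 360° = 122.8280° = 2.143753 rad, β = (θ_goal − ψ) mod 360° = 219.1280° = 3.824505 rad.
Common terms: sin α = 0.840302, cos α = -0.542119, sin β = -0.631055, cos β = -0.775738, cos(α−β) = -0.109734, d² = 42.143602. Work in radians in the unit-radius frame; every candidate has L = ρ·(t + p + q).
LSL: p² = 2 + d² − 2cos(α−β) + 2d(sin α − sin β) = 63.466608; p = √p² = 7.966593; φ = atan2(cos β − cos α, d + sin α − sin β) = -0.029329 rad; t = (φ − α) mod 2π = 4.110103 rad, q = (β − φ) mod 2π = 3.853834 rad → L = 6.02·(4.110103 + 7.966593 + 3.853834) = 6.02·15.930531 = 95.901794 m
RSR: p² = 2 + d² − 2cos(α−β) + 2d(sin β − sin α) = 25.259533; p = √p² = 5.025886; φ = atan2(cos α − cos β, d − sin α + sin β) = 0.046500 rad; t = (α − φ) mod 2π = 2.097253 rad, q = (φ − β) mod 2π = 2.505180 rad → L = 6.02·(2.097253 + 5.025886 + 2.505180) = 6.02·9.628320 = 57.962484 m
LSR: p² = d² − 2 + 2cos(α−β) + 2d(sin α + sin β) = 42.640918; p = √p² = 6.530001; φ = atan2(−cos α − cos β, d + sin α + sin β) − atan2(−2, p) = 0.491393 rad; t = (φ − α) mod 2π = 4.630825 rad, q = (φ − β) mod 2π = 2.950073 rad → L = 6.02·(4.630825 + 6.530001 + 2.950073) = 6.02·14.110900 = 84.947619 m
RSL: p² = d² − 2 + 2cos(α−β) − 2d(sin α + sin β) = 37.207349; p = √p² = 6.099783; φ = atan2(cos α + cos β, d − sin α − sin β) − atan2(2, p) = -0.523601 rad; t = (α − φ) mod 2π = 2.667354 rad, q = (β − φ) mod 2π = 4.348106 rad → L = 6.02·(2.667354 + 6.099783 + 4.348106) = 6.02·13.115243 = 78.953764 m
RLR: c = (6 − d² + 2cos(α−β) + 2d(sin α − sin β))/8 = -2.157442, |c| > 1 → infeasible
LRL: c = (6 − d² + 2cos(α−β) − 2d(sin α − sin β))/8 = -6.933326, |c| > 1 → infeasible
Shortest: RSR with L = 57.962484 m ≈ 57.9625 m
Convert RSR to answer units (arcs ×180/π): t = 2.097253·180/π = 120.1637°, p = ρ·p = 6.02·5.025886 = 30.2558 m, q = 2.505180·180/π = 143.5363°, L = 57.9625 m.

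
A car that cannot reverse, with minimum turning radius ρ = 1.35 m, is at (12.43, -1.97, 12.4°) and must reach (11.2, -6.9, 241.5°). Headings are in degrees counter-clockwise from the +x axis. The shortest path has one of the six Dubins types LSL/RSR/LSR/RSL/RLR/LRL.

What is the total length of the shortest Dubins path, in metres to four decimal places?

Let ψ = atan2(Δy, Δx) = atan2(-4.93, -1.23) = -104.0089° be the start→goal bearing.
Normalize: d = |goal − start| / ρ = 5.081122/1.35 = 3.763794, α = (θ_start − ψ) mod 360° = 116.4089° = 2.031718 rad, β = (θ_goal − ψ) mod 360° = 345.5089° = 6.030268 rad.
Common terms: sin α = 0.895643, cos α = -0.444774, sin β = -0.250230, cos β = 0.968186, cos(α−β) = -0.654741, d² = 14.166145. Work in radians in the unit-radius frame; every candidate has L = ρ·(t + p + q).
LSL: p² = 2 + d² − 2cos(α−β) + 2d(sin α − sin β) = 26.101283; p = √p² = 5.108941; φ = atan2(cos β − cos α, d + sin α − sin β) = 0.280219 rad; t = (φ − α) mod 2π = 4.531686 rad, q = (β − φ) mod 2π = 5.750049 rad → L = 1.35·(4.531686 + 5.108941 + 5.750049) = 1.35·15.390676 = 20.777413 m
RSR: p² = 2 + d² − 2cos(α−β) + 2d(sin β − sin α) = 8.849971; p = √p² = 2.974890; φ = atan2(cos α − cos β, d − sin α + sin β) = -0.494921 rad; t = (α − φ) mod 2π = 2.526640 rad, q = (φ − β) mod 2π = 6.041182 rad → L = 1.35·(2.526640 + 2.974890 + 6.041182) = 1.35·11.542711 = 15.582660 m
LSR: p² = d² − 2 + 2cos(α−β) + 2d(sin α + sin β) = 15.715067; p = √p² = 3.964223; φ = atan2(−cos α − cos β, d + sin α + sin β) − atan2(−2, p) = 0.349095 rad; t = (φ − α) mod 2π = 4.600562 rad, q = (φ − β) mod 2π = 0.602013 rad → L = 1.35·(4.600562 + 3.964223 + 0.602013) = 1.35·9.166798 = 12.375177 m
RSL: p² = d² − 2 + 2cos(α−β) − 2d(sin α + sin β) = 5.998260; p = √p² = 2.449135; φ = atan2(cos α + cos β, d − sin α − sin β) − atan2(2, p) = -0.518493 rad; t = (α − φ) mod 2π = 2.550211 rad, q = (β − φ) mod 2π = 0.265575 rad → L = 1.35·(2.550211 + 2.449135 + 0.265575) = 1.35·5.264921 = 7.107644 m
RLR: c = (6 − d² + 2cos(α−β) + 2d(sin α − sin β))/8 = -0.106246; p = 2π − arccos c = 4.605942 rad; φ = atan2(cos α − cos β, d − sin α + sin β) = -0.494921 rad; t = (α − φ + p/2) mod 2π = 4.829611 rad, q = (α − β − t + p) mod 2π = 2.060967 rad → L = 1.35·(4.829611 + 4.605942 + 2.060967) = 1.35·11.496519 = 15.520301 m
LRL: c = (6 − d² + 2cos(α−β) − 2d(sin α − sin β))/8 = -2.262660, |c| > 1 → infeasible
Shortest: RSL with L = 7.107644 m ≈ 7.1076 m

7.1076 m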